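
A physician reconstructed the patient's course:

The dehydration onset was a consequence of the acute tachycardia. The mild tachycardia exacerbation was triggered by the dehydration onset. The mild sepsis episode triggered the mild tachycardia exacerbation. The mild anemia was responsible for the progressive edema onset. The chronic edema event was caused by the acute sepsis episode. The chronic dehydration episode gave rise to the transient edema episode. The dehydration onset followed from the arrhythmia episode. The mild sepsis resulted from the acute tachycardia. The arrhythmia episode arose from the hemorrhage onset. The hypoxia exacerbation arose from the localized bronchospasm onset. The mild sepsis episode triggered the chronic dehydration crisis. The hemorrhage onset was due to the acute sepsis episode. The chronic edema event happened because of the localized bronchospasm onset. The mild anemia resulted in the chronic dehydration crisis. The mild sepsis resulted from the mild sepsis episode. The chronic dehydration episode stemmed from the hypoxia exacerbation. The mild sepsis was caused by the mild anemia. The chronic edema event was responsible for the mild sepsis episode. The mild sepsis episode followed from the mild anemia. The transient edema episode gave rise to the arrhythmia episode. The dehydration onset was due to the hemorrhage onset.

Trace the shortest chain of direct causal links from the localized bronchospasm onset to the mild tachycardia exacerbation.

the localized bronchospasm onset → the chronic edema event → the mild sepsis episode → the mild tachycardia exacerbation

the localized bronchospasm onset → the chronic edema event
the chronic edema event → the mild sepsis episode
the mild sepsis episode → the mild tachycardia exacerbation
Length: 3 steps.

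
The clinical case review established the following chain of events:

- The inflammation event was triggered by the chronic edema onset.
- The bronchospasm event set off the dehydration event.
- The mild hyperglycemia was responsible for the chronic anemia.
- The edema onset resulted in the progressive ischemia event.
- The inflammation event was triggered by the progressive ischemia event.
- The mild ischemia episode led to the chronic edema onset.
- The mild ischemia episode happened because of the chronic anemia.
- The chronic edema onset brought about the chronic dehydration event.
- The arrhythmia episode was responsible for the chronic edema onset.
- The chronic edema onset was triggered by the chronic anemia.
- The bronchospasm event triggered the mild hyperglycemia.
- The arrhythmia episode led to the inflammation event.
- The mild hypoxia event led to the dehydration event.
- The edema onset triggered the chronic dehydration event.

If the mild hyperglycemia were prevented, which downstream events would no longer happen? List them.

Downstream of the mild hyperglycemia: the chronic anemia, the mild ischemia episode, the chronic edema onset, the chronic dehydration event, the inflammation event.
Of those, still caused via another path: the chronic edema onset, the chronic dehydration event, the inflammation event.
The remainder have no surviving cause.

the chronic anemia, the mild ischemia episode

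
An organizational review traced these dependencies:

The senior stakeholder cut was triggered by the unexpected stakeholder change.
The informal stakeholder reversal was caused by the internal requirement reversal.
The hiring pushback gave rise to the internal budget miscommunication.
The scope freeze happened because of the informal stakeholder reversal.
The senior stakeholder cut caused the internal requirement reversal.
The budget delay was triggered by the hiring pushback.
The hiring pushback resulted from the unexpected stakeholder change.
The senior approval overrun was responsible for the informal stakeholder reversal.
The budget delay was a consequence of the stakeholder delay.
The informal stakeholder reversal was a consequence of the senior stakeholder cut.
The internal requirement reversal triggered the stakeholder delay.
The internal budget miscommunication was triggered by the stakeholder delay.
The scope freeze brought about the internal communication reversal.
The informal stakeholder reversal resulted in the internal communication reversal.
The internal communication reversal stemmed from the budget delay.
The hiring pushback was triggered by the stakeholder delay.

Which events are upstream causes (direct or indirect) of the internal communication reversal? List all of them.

the budget delay, the hiring pushback, the informal stakeholder reversal, the internal requirement reversal, the scope freeze, the senior approval overrun, the senior stakeholder cut, the stakeholder delay, the unexpected stakeholder change

Immediate causes of the internal communication reversal: the budget delay, the informal stakeholder reversal, the scope freeze.
Further upstream: the unexpected stakeholder change, the senior stakeholder cut, the internal requirement reversal, the stakeholder delay, the hiring pushback, the senior approval overrun.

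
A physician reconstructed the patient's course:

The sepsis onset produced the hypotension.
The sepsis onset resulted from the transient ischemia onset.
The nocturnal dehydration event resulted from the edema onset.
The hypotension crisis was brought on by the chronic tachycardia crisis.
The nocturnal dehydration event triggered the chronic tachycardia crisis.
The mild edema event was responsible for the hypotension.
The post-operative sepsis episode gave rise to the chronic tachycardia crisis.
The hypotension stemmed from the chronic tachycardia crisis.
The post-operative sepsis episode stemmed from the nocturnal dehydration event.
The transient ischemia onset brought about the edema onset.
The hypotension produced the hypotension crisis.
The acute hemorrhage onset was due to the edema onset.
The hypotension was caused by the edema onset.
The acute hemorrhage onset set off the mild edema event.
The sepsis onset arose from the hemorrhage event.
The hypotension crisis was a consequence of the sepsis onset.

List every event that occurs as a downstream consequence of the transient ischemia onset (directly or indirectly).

Direct effects: the edema onset, the sepsis onset.
2 steps out: the nocturnal dehydration event, the acute hemorrhage onset, the hypotension, the hypotension crisis.
3 steps out: the mild edema event, the post-operative sepsis episode, the chronic tachycardia crisis.
Not reachable from it: the hemorrhage event.

the acute hemorrhage onset, the chronic tachycardia crisis, the edema onset, the hypotension, the hypotension crisis, the mild edema event, the nocturnal dehydration event, the post-operative sepsis episode, the sepsis onset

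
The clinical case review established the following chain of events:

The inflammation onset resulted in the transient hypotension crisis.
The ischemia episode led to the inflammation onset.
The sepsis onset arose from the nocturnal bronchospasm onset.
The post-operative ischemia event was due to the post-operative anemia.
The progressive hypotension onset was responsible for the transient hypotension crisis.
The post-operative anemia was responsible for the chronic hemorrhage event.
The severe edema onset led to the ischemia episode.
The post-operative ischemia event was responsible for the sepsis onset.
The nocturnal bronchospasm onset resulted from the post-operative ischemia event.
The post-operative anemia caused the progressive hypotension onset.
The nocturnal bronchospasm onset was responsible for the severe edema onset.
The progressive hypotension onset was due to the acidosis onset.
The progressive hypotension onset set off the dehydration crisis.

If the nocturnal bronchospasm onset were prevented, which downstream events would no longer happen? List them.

Downstream of the nocturnal bronchospasm onset: the severe edema onset, the sepsis onset, the ischemia episode, the inflammation onset, the transient hypotension crisis.
Of those, still caused via another path: the sepsis onset, the transient hypotension crisis.
The remainder have no surviving cause.

the inflammation onset, the ischemia episode, the severe edema onset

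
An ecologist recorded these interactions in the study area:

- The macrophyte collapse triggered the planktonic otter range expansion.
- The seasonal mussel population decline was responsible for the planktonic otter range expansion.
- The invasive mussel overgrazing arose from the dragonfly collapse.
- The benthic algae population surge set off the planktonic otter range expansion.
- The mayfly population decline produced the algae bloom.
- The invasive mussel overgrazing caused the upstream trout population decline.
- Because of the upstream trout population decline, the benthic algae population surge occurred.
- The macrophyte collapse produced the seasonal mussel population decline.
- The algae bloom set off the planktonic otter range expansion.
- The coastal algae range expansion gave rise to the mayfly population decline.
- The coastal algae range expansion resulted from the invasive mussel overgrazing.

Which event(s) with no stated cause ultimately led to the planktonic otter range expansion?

the dragonfly collapse, the macrophyte collapse

Tracing upstream from the planktonic otter range expansion: the planktonic otter range expansion ← the benthic algae population surge ← the upstream trout population decline ← the invasive mussel overgrazing ← the dragonfly collapse.
A separate upstream branch: the planktonic otter range expansion ← the macrophyte collapse.
Each of those chain origins has no stated cause.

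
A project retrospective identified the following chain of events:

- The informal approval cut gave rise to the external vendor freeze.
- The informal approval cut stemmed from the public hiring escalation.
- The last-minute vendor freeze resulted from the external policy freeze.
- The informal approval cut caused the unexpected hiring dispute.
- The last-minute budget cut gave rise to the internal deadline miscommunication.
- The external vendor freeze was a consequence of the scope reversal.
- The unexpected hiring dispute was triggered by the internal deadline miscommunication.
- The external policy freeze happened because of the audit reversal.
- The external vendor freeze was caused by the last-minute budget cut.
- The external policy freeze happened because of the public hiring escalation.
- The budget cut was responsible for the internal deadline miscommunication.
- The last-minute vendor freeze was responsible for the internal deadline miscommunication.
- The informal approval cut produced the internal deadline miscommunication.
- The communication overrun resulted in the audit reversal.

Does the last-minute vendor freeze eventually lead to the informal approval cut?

No

The last-minute vendor freeze leads to the internal deadline miscommunication, the unexpected hiring dispute; the informal approval cut is not among them.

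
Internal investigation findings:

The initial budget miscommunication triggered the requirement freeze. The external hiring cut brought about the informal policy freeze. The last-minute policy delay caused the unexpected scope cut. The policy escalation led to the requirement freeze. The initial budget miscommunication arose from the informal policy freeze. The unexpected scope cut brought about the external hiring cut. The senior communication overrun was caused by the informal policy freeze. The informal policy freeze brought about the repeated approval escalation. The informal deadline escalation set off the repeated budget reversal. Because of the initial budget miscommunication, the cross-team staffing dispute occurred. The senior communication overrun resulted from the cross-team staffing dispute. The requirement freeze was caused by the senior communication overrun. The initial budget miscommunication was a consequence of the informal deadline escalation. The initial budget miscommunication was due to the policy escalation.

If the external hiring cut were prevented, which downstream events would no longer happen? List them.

Downstream of the external hiring cut: the informal policy freeze, the initial budget miscommunication, the repeated approval escalation, the cross-team staffing dispute, the senior communication overrun, the requirement freeze.
Of those, still caused via another path: the initial budget miscommunication, the cross-team staffing dispute, the senior communication overrun, the requirement freeze.
The remainder have no surviving cause.

the informal policy freeze, the repeated approval escalation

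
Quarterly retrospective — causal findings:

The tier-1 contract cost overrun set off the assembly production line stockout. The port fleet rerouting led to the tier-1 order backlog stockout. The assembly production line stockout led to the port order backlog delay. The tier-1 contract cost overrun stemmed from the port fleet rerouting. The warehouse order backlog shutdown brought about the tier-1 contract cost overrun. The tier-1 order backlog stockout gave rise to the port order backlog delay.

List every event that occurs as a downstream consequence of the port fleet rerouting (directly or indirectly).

Direct effects: the tier-1 contract cost overrun, the tier-1 order backlog stockout.
2 steps out: the assembly production line stockout, the port order backlog delay.
Not reachable from it: the warehouse order backlog shutdown.

the assembly production line stockout, the port order backlog delay, the tier-1 contract cost overrun, the tier-1 order backlog stockout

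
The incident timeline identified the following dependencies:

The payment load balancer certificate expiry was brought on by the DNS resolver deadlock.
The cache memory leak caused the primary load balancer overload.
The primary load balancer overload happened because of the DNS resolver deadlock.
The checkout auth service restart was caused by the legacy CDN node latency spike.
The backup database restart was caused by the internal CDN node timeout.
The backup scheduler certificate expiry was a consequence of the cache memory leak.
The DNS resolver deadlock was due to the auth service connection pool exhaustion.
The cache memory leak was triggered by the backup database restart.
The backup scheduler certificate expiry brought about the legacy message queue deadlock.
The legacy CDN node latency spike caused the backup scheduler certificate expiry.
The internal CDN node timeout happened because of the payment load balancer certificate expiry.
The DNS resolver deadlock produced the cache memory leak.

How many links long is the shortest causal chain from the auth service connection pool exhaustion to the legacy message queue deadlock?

Shortest chain: the auth service connection pool exhaustion → the DNS resolver deadlock → the cache memory leak → the backup scheduler certificate expiry → the legacy message queue deadlock.

4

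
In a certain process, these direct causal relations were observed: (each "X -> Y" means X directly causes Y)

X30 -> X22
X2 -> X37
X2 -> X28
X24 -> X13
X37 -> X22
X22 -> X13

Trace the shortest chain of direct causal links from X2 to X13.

X2 → X37 → X22 → X13

X2 → X37
X37 → X22
X22 → X13
Length: 3 steps.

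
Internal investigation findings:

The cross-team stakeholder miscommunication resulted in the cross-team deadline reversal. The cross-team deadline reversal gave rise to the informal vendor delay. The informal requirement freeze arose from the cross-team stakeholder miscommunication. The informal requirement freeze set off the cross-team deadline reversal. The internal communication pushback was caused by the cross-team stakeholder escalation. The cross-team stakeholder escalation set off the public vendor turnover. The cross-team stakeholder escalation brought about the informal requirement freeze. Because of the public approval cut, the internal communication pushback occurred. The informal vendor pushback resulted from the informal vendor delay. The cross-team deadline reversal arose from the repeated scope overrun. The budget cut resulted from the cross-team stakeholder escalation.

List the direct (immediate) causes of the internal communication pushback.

the cross-team stakeholder escalation, the public approval cut

the cross-team stakeholder escalation, the public approval cut → the internal communication pushback with nothing further upstream stated.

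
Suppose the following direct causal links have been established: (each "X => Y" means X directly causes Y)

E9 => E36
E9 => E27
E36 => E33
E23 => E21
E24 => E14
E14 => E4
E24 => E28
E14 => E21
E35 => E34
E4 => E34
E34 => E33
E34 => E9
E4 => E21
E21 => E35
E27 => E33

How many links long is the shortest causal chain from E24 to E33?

4

Shortest chain: E24 → E14 → E4 → E34 → E33.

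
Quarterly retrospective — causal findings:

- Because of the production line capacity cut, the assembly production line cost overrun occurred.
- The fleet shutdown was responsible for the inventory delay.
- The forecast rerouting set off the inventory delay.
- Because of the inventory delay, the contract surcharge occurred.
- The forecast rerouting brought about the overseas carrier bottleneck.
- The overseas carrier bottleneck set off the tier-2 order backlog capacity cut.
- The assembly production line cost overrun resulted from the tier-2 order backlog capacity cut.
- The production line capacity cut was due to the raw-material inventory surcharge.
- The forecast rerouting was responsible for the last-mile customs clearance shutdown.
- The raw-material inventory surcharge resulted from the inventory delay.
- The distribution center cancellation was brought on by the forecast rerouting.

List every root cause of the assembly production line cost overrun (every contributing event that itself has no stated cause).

the fleet shutdown, the forecast rerouting

Tracing upstream from the assembly production line cost overrun: the assembly production line cost overrun ← the tier-2 order backlog capacity cut ← the overseas carrier bottleneck ← the forecast rerouting.
A separate upstream branch: the assembly production line cost overrun ← the production line capacity cut ← the raw-material inventory surcharge ← the inventory delay ← the fleet shutdown.
Each of those chain origins has no stated cause.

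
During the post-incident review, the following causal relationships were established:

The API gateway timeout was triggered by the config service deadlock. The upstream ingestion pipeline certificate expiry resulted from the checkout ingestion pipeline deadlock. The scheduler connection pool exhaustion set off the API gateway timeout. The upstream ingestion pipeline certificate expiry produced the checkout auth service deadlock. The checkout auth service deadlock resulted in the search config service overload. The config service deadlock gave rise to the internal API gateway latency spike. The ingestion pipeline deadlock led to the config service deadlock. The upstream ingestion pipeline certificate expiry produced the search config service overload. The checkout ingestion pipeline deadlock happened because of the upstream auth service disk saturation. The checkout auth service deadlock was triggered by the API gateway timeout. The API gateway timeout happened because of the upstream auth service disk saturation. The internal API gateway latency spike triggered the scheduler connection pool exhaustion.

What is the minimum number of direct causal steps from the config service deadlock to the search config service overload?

3

Shortest chain: the config service deadlock → the API gateway timeout → the checkout auth service deadlock → the search config service overload.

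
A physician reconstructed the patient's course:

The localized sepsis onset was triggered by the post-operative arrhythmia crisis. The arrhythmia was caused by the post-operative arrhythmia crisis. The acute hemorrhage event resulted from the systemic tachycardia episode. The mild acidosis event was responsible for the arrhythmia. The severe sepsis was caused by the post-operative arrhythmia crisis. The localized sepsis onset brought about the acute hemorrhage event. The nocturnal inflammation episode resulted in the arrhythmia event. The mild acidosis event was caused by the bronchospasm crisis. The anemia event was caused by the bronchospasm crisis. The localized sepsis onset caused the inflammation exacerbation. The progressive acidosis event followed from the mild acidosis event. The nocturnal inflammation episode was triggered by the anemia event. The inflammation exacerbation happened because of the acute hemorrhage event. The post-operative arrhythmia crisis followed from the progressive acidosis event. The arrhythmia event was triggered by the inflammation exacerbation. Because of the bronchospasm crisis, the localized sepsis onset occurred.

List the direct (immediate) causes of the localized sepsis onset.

Upstream contributors include the mild acidosis event, the progressive acidosis event, but only the bronchospasm crisis, the post-operative arrhythmia crisis feed directly into the localized sepsis onset.

the bronchospasm crisis, the post-operative arrhythmia crisis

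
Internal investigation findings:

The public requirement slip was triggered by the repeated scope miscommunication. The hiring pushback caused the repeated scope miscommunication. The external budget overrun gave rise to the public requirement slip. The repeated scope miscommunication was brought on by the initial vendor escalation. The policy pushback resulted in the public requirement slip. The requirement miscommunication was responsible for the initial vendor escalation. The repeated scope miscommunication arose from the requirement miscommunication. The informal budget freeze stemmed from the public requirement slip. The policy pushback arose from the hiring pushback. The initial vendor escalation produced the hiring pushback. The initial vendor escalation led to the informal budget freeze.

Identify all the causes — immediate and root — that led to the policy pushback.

the hiring pushback, the initial vendor escalation, the requirement miscommunication

Immediate cause of the policy pushback: the hiring pushback.
Further upstream: the requirement miscommunication, the initial vendor escalation.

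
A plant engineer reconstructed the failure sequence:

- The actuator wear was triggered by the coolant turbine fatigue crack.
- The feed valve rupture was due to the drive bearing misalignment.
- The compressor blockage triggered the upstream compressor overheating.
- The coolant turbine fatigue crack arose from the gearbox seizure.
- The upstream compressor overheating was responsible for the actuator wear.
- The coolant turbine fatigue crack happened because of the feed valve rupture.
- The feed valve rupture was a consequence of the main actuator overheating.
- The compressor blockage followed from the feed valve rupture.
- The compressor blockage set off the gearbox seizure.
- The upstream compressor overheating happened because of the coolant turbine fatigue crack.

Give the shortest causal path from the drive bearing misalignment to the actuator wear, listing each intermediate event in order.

the drive bearing misalignment → the feed valve rupture → the coolant turbine fatigue crack → the actuator wear

the drive bearing misalignment → the feed valve rupture
the feed valve rupture → the coolant turbine fatigue crack
the coolant turbine fatigue crack → the actuator wear
Length: 3 steps.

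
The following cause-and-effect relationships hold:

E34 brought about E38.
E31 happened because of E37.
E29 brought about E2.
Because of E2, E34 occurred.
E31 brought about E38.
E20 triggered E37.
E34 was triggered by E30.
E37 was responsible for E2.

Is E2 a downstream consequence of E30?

E30 leads to E34, E38; E2 is not among them.

No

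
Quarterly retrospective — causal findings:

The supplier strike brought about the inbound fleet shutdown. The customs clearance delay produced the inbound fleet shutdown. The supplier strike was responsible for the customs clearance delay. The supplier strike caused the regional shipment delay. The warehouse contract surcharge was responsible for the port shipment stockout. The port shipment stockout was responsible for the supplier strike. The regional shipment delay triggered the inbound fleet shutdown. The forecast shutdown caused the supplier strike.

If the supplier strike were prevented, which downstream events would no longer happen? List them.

the customs clearance delay, the inbound fleet shutdown, the regional shipment delay

Downstream of the supplier strike: the customs clearance delay, the regional shipment delay, the inbound fleet shutdown.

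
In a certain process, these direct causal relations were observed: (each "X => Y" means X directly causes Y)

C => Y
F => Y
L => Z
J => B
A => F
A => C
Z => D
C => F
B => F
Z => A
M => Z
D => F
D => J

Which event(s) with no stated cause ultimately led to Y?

L, M

Tracing upstream from Y: Y ← C ← A ← Z ← M.
A separate upstream branch: Y ← C ← A ← Z ← L.
Each of those chain origins has no stated cause.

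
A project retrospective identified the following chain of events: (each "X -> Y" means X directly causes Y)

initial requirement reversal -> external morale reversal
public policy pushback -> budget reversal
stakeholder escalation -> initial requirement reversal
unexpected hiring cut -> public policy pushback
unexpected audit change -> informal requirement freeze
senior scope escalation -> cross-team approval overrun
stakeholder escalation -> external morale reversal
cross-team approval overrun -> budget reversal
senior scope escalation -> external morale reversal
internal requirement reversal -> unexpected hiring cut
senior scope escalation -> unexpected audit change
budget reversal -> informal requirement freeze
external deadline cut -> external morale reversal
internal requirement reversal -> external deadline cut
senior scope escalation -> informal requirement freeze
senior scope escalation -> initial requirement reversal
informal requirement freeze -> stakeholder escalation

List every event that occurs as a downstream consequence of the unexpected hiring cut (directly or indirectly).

Direct effects: the public policy pushback.
2 steps out: the budget reversal.
3 steps out: the informal requirement freeze.
4 steps out: the stakeholder escalation.
5 steps out: the initial requirement reversal, the external morale reversal.
Not reachable from it: the internal requirement reversal, the senior scope escalation, the cross-team approval overrun, the unexpected audit change, the external deadline cut.

the budget reversal, the external morale reversal, the informal requirement freeze, the initial requirement reversal, the public policy pushback, the stakeholder escalation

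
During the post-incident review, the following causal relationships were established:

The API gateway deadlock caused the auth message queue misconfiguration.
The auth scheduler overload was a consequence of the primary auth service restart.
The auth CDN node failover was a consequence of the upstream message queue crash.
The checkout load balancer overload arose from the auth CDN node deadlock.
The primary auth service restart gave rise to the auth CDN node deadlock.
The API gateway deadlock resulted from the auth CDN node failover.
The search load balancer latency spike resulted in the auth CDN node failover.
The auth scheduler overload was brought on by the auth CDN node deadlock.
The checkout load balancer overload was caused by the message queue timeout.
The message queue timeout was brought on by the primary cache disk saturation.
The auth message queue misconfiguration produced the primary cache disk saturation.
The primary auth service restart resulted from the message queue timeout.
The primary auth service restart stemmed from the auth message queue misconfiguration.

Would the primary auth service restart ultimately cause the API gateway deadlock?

The primary auth service restart leads to the auth CDN node deadlock, the auth scheduler overload, the checkout load balancer overload; the API gateway deadlock is not among them.

No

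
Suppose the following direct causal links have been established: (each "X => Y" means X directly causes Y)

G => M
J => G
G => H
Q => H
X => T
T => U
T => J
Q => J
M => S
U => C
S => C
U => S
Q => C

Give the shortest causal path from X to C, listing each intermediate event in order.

X → T
T → U
U → C
Length: 3 steps.

X → T → U → C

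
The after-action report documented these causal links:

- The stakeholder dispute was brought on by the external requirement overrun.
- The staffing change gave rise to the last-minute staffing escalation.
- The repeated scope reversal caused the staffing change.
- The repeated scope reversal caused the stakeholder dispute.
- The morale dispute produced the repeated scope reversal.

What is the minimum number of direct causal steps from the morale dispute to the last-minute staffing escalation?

3

Shortest chain: the morale dispute → the repeated scope reversal → the staffing change → the last-minute staffing escalation.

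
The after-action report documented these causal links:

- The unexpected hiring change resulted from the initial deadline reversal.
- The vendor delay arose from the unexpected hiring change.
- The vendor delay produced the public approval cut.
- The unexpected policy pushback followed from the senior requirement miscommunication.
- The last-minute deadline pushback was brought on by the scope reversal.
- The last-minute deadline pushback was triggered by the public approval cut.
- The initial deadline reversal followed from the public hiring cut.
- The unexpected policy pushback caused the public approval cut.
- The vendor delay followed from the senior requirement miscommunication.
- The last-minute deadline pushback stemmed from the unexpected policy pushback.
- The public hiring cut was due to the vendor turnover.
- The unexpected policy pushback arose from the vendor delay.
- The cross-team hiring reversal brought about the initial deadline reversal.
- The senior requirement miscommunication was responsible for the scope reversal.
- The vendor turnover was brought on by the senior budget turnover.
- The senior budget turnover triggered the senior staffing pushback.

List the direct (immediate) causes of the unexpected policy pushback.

Upstream contributors include the cross-team hiring reversal, the senior budget turnover, the vendor turnover, the public hiring cut, the initial deadline reversal, the unexpected hiring change, but only the senior requirement miscommunication, the vendor delay feed directly into the unexpected policy pushback.

the senior requirement miscommunication, the vendor delay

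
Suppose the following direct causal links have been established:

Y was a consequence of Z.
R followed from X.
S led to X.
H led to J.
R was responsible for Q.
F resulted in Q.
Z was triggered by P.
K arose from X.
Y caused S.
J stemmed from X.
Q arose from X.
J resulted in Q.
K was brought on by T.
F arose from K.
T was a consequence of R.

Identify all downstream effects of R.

Direct effects: T, Q.
2 steps out: K.
3 steps out: F.
Not reachable from it: P, Z, Y, S, X, J, H.

F, K, Q, T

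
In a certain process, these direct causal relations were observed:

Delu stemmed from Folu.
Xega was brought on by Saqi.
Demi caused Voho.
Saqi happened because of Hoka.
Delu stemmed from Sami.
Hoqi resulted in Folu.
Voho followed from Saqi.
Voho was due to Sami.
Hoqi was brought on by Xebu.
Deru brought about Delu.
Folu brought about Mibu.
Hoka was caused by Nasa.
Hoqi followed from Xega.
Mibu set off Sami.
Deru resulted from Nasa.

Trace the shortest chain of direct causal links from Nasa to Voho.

Nasa → Hoka → Saqi → Voho

Nasa → Hoka
Hoka → Saqi
Saqi → Voho
Length: 3 steps.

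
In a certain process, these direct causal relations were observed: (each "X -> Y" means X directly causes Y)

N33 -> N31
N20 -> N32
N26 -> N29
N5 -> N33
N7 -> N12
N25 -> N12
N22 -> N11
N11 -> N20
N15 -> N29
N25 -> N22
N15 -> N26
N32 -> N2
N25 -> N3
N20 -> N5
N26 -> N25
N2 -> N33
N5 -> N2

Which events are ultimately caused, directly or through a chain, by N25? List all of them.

Direct effects: N22, N3, N12.
2 steps out: N11.
3 steps out: N20.
4 steps out: N5, N32.
5 steps out: N2, N33.
6 steps out: N31.
Not reachable from it: N15, N26, N29, N7.

N11, N12, N2, N20, N22, N3, N31, N32, N33, N5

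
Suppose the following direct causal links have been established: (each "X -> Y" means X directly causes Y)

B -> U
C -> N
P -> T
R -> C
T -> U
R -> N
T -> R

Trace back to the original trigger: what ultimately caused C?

Tracing upstream from C: C ← R ← T ← P.
P has no stated cause, so it is the root.

P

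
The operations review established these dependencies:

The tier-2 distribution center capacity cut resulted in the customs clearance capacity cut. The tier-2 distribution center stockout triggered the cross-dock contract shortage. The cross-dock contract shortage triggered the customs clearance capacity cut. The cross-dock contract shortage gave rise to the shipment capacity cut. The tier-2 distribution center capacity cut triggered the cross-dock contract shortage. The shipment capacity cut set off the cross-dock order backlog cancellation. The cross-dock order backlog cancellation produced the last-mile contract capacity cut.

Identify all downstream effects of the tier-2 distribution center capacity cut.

the cross-dock contract shortage, the cross-dock order backlog cancellation, the customs clearance capacity cut, the last-mile contract capacity cut, the shipment capacity cut

Direct effects: the cross-dock contract shortage, the customs clearance capacity cut.
2 steps out: the shipment capacity cut.
3 steps out: the cross-dock order backlog cancellation.
4 steps out: the last-mile contract capacity cut.
Not reachable from it: the tier-2 distribution center stockout.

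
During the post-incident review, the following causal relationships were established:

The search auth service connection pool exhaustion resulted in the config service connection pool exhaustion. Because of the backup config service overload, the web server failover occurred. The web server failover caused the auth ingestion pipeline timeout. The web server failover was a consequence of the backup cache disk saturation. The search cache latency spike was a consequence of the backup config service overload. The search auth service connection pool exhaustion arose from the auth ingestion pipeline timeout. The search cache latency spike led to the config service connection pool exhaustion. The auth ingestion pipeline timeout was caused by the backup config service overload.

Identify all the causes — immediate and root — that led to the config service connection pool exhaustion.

Immediate causes of the config service connection pool exhaustion: the search cache latency spike, the search auth service connection pool exhaustion.
Further upstream: the backup cache disk saturation, the backup config service overload, the web server failover, the auth ingestion pipeline timeout.

the auth ingestion pipeline timeout, the backup cache disk saturation, the backup config service overload, the search auth service connection pool exhaustion, the search cache latency spike, the web server failover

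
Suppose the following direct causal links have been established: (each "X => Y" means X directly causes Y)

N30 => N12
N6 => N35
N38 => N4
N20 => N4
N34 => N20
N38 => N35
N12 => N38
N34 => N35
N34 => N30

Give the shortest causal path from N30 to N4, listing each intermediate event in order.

N30 → N12 → N38 → N4

N30 → N12
N12 → N38
N38 → N4
Length: 3 steps.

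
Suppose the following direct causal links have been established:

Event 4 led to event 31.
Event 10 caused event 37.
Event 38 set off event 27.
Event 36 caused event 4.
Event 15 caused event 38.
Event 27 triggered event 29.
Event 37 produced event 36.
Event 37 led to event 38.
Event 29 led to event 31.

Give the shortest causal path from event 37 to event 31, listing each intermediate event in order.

event 37 → event 36
event 36 → event 4
event 4 → event 31
Length: 3 steps.

event 37 → event 36 → event 4 → event 31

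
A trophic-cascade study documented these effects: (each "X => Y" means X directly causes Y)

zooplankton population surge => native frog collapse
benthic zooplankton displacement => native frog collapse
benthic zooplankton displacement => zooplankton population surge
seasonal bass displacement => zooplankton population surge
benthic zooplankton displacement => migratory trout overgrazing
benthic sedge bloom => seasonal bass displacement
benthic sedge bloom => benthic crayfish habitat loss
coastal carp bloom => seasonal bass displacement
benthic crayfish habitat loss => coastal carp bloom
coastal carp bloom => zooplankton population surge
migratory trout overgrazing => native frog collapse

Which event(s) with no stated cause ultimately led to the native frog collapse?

the benthic sedge bloom, the benthic zooplankton displacement

Tracing upstream from the native frog collapse: the native frog collapse ← the zooplankton population surge ← the seasonal bass displacement ← the benthic sedge bloom.
A separate upstream branch: the native frog collapse ← the benthic zooplankton displacement.
Each of those chain origins has no stated cause.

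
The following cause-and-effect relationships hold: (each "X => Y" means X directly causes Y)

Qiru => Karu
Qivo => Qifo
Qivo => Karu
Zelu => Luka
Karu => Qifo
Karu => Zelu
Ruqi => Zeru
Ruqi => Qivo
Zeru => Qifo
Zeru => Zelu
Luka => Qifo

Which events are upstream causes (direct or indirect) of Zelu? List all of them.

Immediate causes of Zelu: Zeru, Karu.
Further upstream: Ruqi, Qivo, Qiru.

Karu, Qiru, Qivo, Ruqi, Zeru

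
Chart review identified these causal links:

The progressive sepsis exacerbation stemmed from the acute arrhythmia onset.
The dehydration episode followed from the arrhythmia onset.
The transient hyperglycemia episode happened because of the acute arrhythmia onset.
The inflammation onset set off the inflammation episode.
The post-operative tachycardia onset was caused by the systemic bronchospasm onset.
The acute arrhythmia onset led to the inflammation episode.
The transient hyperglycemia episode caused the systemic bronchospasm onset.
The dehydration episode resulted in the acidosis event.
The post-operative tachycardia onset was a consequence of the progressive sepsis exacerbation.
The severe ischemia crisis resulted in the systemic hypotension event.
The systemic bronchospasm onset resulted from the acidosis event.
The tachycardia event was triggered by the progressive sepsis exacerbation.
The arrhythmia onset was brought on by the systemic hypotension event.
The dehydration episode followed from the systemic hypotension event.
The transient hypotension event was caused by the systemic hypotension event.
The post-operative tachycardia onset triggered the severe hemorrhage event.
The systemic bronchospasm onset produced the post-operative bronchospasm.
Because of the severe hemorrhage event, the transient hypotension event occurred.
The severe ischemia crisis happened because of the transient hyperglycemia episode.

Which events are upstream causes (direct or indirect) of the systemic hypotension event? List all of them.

the acute arrhythmia onset, the severe ischemia crisis, the transient hyperglycemia episode

Immediate cause of the systemic hypotension event: the severe ischemia crisis.
Further upstream: the acute arrhythmia onset, the transient hyperglycemia episode.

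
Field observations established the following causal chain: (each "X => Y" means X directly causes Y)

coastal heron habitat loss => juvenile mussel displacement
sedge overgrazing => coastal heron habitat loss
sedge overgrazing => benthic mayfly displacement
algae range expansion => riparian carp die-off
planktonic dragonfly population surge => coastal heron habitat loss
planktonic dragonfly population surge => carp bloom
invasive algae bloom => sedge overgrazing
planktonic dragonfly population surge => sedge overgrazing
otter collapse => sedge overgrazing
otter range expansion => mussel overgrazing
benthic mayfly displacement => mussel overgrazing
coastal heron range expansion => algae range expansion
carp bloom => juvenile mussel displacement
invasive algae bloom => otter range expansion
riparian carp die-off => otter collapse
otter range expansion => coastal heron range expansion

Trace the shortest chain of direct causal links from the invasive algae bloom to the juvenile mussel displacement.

the invasive algae bloom → the sedge overgrazing → the coastal heron habitat loss → the juvenile mussel displacement

the invasive algae bloom → the sedge overgrazing
the sedge overgrazing → the coastal heron habitat loss
the coastal heron habitat loss → the juvenile mussel displacement
Length: 3 steps.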